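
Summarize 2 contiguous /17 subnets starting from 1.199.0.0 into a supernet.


Original prefix: /17
Number of subnets: 2 = 2^1
New prefix = 17 - 1 = 16
Supernet: 1.199.0.0/16


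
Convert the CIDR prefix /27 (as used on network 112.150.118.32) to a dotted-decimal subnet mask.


/27 means 27 network bits, 5 host bits
Binary: 11111111111111111111111111100000
Mask: 255.255.255.224


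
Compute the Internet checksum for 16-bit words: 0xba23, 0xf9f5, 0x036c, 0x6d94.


Sum all words (with carry folding):
+ 0xba23 = 0xba23
+ 0xf9f5 = 0xb419
+ 0x036c = 0xb785
+ 0x6d94 = 0x251a
One's complement: ~0x251a
Checksum = 0xdae5


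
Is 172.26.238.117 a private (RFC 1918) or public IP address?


RFC 1918 private ranges:
  10.0.0.0/8 (10.0.0.0 - 10.255.255.255)
  172.16.0.0/12 (172.16.0.0 - 172.31.255.255)
  192.168.0.0/16 (192.168.0.0 - 192.168.255.255)
Private (in 172.16.0.0/12)


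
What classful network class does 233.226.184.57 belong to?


First octet: 233
Binary: 11101001
1110xxxx -> Class D (224-239)
Class D (multicast), default mask N/A


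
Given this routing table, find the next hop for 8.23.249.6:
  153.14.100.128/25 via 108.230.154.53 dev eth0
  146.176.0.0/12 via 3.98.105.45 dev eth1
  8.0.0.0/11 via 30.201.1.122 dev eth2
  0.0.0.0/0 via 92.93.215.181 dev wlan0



Longest prefix match for 8.23.249.6:
  /25 153.14.100.128: no
  /12 146.176.0.0: no
  /11 8.0.0.0: MATCH
  /0 0.0.0.0: MATCH
Selected: next-hop 30.201.1.122 via eth2 (matched /11)


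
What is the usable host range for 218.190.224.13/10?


Network: 218.128.0.0
Broadcast: 218.191.255.255
First usable = network + 1
Last usable = broadcast - 1
Range: 218.128.0.1 to 218.191.255.254


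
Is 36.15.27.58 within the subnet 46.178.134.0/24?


Subnet network: 46.178.134.0
Test IP AND mask: 36.15.27.0
No, 36.15.27.58 is not in 46.178.134.0/24


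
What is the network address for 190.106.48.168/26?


IP:   10111110.01101010.00110000.10101000
Mask: 11111111.11111111.11111111.11000000
AND operation:
Net:  10111110.01101010.00110000.10000000
Network: 190.106.48.128/26


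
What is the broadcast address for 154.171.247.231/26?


Network: 154.171.247.192/26
Host bits = 6
Set all host bits to 1:
Broadcast: 154.171.247.255


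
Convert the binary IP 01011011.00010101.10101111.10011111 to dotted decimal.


01011011 = 91
00010101 = 21
10101111 = 175
10011111 = 159
IP: 91.21.175.159


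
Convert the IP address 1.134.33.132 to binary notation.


1 = 00000001
134 = 10000110
33 = 00100001
132 = 10000100
Binary: 00000001.10000110.00100001.10000100


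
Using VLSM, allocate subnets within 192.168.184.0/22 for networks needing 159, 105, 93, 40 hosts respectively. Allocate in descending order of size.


159 hosts -> /24 (254 usable): 192.168.184.0/24
105 hosts -> /25 (126 usable): 192.168.185.0/25
93 hosts -> /25 (126 usable): 192.168.185.128/25
40 hosts -> /26 (62 usable): 192.168.186.0/26
Allocation: 192.168.184.0/24 (159 hosts, 254 usable); 192.168.185.0/25 (105 hosts, 126 usable); 192.168.185.128/25 (93 hosts, 126 usable); 192.168.186.0/26 (40 hosts, 62 usable)


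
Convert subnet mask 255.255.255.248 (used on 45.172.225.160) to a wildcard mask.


Subnet mask: 255.255.255.248
Wildcard = 255.255.255.255 - subnet mask
255 - 255 = 0
255 - 255 = 0
255 - 255 = 0
255 - 248 = 7
Wildcard: 0.0.0.7


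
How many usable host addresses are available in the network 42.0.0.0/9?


Host bits = 32 - 9 = 23
Total addresses = 2^23 = 8388608
Usable = total - 2 (network and broadcast)
Usable hosts: 8388606


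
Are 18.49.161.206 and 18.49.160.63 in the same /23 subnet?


Mask: 255.255.254.0
18.49.161.206 AND mask = 18.49.160.0
18.49.160.63 AND mask = 18.49.160.0
Yes, same subnet (18.49.160.0)


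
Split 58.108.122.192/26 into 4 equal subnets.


New prefix = 26 + 2 = 28
Each subnet has 16 addresses
  58.108.122.192/28
  58.108.122.208/28
  58.108.122.224/28
  58.108.122.240/28
Subnets: 58.108.122.192/28, 58.108.122.208/28, 58.108.122.224/28, 58.108.122.240/28


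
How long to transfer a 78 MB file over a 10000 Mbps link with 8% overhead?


Effective throughput = 10000 * (1 - 8/100) = 9200 Mbps
File size in Mb = 78 * 8 = 624 Mb
Time = 624 / 9200
Time = 0.0678 seconds


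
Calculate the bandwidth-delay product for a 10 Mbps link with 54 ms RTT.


BDP = bandwidth * RTT
= 10 Mbps * 54 ms
= 10 * 1e6 * 54 / 1000 bits
= 540000 bits
= 67500 bytes
= 65.918 KB
BDP = 540000 bits (67500 bytes)


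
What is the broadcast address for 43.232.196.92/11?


Network: 43.224.0.0/11
Host bits = 21
Set all host bits to 1:
Broadcast: 43.255.255.255


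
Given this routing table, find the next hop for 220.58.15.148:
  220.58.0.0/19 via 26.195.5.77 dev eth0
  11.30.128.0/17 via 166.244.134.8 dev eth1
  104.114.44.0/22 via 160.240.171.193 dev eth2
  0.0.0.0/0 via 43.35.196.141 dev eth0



Longest prefix match for 220.58.15.148:
  /19 220.58.0.0: MATCH
  /17 11.30.128.0: no
  /22 104.114.44.0: no
  /0 0.0.0.0: MATCH
Selected: next-hop 26.195.5.77 via eth0 (matched /19)


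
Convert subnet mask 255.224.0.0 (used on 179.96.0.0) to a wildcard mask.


Subnet mask: 255.224.0.0
Wildcard = 255.255.255.255 - subnet mask
255 - 255 = 0
255 - 224 = 31
255 - 0 = 255
255 - 0 = 255
Wildcard: 0.31.255.255


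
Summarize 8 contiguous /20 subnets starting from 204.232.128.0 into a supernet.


Original prefix: /20
Number of subnets: 8 = 2^3
New prefix = 20 - 3 = 17
Supernet: 204.232.128.0/17


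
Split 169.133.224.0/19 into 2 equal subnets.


New prefix = 19 + 1 = 20
Each subnet has 4096 addresses
  169.133.224.0/20
  169.133.240.0/20
Subnets: 169.133.224.0/20, 169.133.240.0/20


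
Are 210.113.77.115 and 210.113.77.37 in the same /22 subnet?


Mask: 255.255.252.0
210.113.77.115 AND mask = 210.113.76.0
210.113.77.37 AND mask = 210.113.76.0
Yes, same subnet (210.113.76.0)


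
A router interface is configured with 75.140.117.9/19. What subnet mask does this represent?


/19 means 19 network bits, 13 host bits
Binary: 11111111111111111110000000000000
Mask: 255.255.224.0


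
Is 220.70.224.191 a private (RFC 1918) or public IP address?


RFC 1918 private ranges:
  10.0.0.0/8 (10.0.0.0 - 10.255.255.255)
  172.16.0.0/12 (172.16.0.0 - 172.31.255.255)
  192.168.0.0/16 (192.168.0.0 - 192.168.255.255)
Public (not in any RFC 1918 range)


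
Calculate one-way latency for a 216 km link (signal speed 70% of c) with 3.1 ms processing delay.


Speed = 0.7 * 3e5 km/s = 210000 km/s
Propagation delay = 216 / 210000 = 0.001 s = 1.0286 ms
Processing delay = 3.1 ms
Total one-way latency = 4.1286 ms


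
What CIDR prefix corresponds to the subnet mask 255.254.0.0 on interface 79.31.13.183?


Binary: 11111111.11111110.00000000.00000000
Count leading 1s
Prefix: /15


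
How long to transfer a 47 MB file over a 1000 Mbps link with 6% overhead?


Effective throughput = 1000 * (1 - 6/100) = 940 Mbps
File size in Mb = 47 * 8 = 376 Mb
Time = 376 / 940
Time = 0.4 seconds


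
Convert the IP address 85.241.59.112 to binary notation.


85 = 01010101
241 = 11110001
59 = 00111011
112 = 01110000
Binary: 01010101.11110001.00111011.01110000


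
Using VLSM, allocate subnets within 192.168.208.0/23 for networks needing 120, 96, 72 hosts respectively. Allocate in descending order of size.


120 hosts -> /25 (126 usable): 192.168.208.0/25
96 hosts -> /25 (126 usable): 192.168.208.128/25
72 hosts -> /25 (126 usable): 192.168.209.0/25
Allocation: 192.168.208.0/25 (120 hosts, 126 usable); 192.168.208.128/25 (96 hosts, 126 usable); 192.168.209.0/25 (72 hosts, 126 usable)


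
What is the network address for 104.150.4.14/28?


IP:   01101000.10010110.00000100.00001110
Mask: 11111111.11111111.11111111.11110000
AND operation:
Net:  01101000.10010110.00000100.00000000
Network: 104.150.4.0/28


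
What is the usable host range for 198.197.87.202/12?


Network: 198.192.0.0
Broadcast: 198.207.255.255
First usable = network + 1
Last usable = broadcast - 1
Range: 198.192.0.1 to 198.207.255.254


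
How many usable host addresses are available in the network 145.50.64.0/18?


Host bits = 32 - 18 = 14
Total addresses = 2^14 = 16384
Usable = total - 2 (network and broadcast)
Usable hosts: 16382


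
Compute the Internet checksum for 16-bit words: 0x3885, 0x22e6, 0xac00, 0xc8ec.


Sum all words (with carry folding):
+ 0x3885 = 0x3885
+ 0x22e6 = 0x5b6b
+ 0xac00 = 0x076c
+ 0xc8ec = 0xd058
One's complement: ~0xd058
Checksum = 0x2fa7


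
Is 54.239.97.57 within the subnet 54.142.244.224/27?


Subnet network: 54.142.244.224
Test IP AND mask: 54.239.97.32
No, 54.239.97.57 is not in 54.142.244.224/27


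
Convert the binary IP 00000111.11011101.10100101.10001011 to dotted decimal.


00000111 = 7
11011101 = 221
10100101 = 165
10001011 = 139
IP: 7.221.165.139


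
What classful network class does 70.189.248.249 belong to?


First octet: 70
Binary: 01000110
0xxxxxxx -> Class A (1-126)
Class A, default mask 255.0.0.0 (/8)


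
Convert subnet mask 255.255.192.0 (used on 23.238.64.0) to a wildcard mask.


Subnet mask: 255.255.192.0
Wildcard = 255.255.255.255 - subnet mask
255 - 255 = 0
255 - 255 = 0
255 - 192 = 63
255 - 0 = 255
Wildcard: 0.0.63.255


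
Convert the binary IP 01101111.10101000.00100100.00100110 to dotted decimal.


01101111 = 111
10101000 = 168
00100100 = 36
00100110 = 38
IP: 111.168.36.38


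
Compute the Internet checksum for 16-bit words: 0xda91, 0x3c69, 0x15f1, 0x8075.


Sum all words (with carry folding):
+ 0xda91 = 0xda91
+ 0x3c69 = 0x16fb
+ 0x15f1 = 0x2cec
+ 0x8075 = 0xad61
One's complement: ~0xad61
Checksum = 0x529e


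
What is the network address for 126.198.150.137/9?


IP:   01111110.11000110.10010110.10001001
Mask: 11111111.10000000.00000000.00000000
AND operation:
Net:  01111110.10000000.00000000.00000000
Network: 126.128.0.0/9


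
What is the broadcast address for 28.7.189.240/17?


Network: 28.7.128.0/17
Host bits = 15
Set all host bits to 1:
Broadcast: 28.7.255.255


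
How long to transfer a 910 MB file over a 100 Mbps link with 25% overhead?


Effective throughput = 100 * (1 - 25/100) = 75 Mbps
File size in Mb = 910 * 8 = 7280 Mb
Time = 7280 / 75
Time = 97.0667 seconds


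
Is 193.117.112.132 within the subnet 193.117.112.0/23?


Subnet network: 193.117.112.0
Test IP AND mask: 193.117.112.0
Yes, 193.117.112.132 is in 193.117.112.0/23


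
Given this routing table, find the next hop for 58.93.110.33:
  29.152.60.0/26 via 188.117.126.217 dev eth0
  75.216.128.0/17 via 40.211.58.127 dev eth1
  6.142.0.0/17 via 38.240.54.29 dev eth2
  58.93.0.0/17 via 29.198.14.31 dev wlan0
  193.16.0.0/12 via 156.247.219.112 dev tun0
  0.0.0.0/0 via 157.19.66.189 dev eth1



Longest prefix match for 58.93.110.33:
  /26 29.152.60.0: no
  /17 75.216.128.0: no
  /17 6.142.0.0: no
  /17 58.93.0.0: MATCH
  /12 193.16.0.0: no
  /0 0.0.0.0: MATCH
Selected: next-hop 29.198.14.31 via wlan0 (matched /17)


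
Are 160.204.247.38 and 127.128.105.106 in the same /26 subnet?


Mask: 255.255.255.192
160.204.247.38 AND mask = 160.204.247.0
127.128.105.106 AND mask = 127.128.105.64
No, different subnets (160.204.247.0 vs 127.128.105.64)


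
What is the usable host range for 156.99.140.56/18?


Network: 156.99.128.0
Broadcast: 156.99.191.255
First usable = network + 1
Last usable = broadcast - 1
Range: 156.99.128.1 to 156.99.191.254


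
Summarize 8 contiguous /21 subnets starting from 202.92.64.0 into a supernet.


Original prefix: /21
Number of subnets: 8 = 2^3
New prefix = 21 - 3 = 18
Supernet: 202.92.64.0/18


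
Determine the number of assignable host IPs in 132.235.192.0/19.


Host bits = 32 - 19 = 13
Total addresses = 2^13 = 8192
Usable = total - 2 (network and broadcast)
Usable hosts: 8190


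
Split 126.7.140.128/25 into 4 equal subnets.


New prefix = 25 + 2 = 27
Each subnet has 32 addresses
  126.7.140.128/27
  126.7.140.160/27
  126.7.140.192/27
  126.7.140.224/27
Subnets: 126.7.140.128/27, 126.7.140.160/27, 126.7.140.192/27, 126.7.140.224/27


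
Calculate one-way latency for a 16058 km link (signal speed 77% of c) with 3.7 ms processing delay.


Speed = 0.77 * 3e5 km/s = 231000 km/s
Propagation delay = 16058 / 231000 = 0.0695 s = 69.5152 ms
Processing delay = 3.7 ms
Total one-way latency = 73.2152 ms


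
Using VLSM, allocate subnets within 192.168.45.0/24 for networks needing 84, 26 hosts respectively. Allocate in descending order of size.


84 hosts -> /25 (126 usable): 192.168.45.0/25
26 hosts -> /27 (30 usable): 192.168.45.128/27
Allocation: 192.168.45.0/25 (84 hosts, 126 usable); 192.168.45.128/27 (26 hosts, 30 usable)


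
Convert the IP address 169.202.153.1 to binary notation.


169 = 10101001
202 = 11001010
153 = 10011001
1 = 00000001
Binary: 10101001.11001010.10011001.00000001


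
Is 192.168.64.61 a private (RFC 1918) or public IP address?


RFC 1918 private ranges:
  10.0.0.0/8 (10.0.0.0 - 10.255.255.255)
  172.16.0.0/12 (172.16.0.0 - 172.31.255.255)
  192.168.0.0/16 (192.168.0.0 - 192.168.255.255)
Private (in 192.168.0.0/16)


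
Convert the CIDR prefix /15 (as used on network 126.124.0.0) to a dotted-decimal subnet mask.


/15 means 15 network bits, 17 host bits
Binary: 11111111111111100000000000000000
Mask: 255.254.0.0


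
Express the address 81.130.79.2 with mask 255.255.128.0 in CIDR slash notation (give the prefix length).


Binary: 11111111.11111111.10000000.00000000
Count leading 1s
Prefix: /17


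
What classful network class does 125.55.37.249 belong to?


First octet: 125
Binary: 01111101
0xxxxxxx -> Class A (1-126)
Class A, default mask 255.0.0.0 (/8)


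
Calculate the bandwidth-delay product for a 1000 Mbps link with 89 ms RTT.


BDP = bandwidth * RTT
= 1000 Mbps * 89 ms
= 1000 * 1e6 * 89 / 1000 bits
= 89000000 bits
= 11125000 bytes
= 10864.2578 KB
BDP = 89000000 bits (11125000 bytes)


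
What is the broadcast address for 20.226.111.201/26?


Network: 20.226.111.192/26
Host bits = 6
Set all host bits to 1:
Broadcast: 20.226.111.255


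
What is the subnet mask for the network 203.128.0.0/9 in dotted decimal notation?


/9 means 9 network bits, 23 host bits
Binary: 11111111100000000000000000000000
Mask: 255.128.0.0


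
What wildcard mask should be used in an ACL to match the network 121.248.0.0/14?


Subnet mask: 255.252.0.0
Wildcard = 255.255.255.255 - subnet mask
255 - 255 = 0
255 - 252 = 3
255 - 0 = 255
255 - 0 = 255
Wildcard: 0.3.255.255


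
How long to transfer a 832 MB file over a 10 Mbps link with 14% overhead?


Effective throughput = 10 * (1 - 14/100) = 8.6 Mbps
File size in Mb = 832 * 8 = 6656 Mb
Time = 6656 / 8.6
Time = 773.9535 seconds


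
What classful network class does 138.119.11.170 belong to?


First octet: 138
Binary: 10001010
10xxxxxx -> Class B (128-191)
Class B, default mask 255.255.0.0 (/16)


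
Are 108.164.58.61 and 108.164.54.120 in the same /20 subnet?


Mask: 255.255.240.0
108.164.58.61 AND mask = 108.164.48.0
108.164.54.120 AND mask = 108.164.48.0
Yes, same subnet (108.164.48.0)


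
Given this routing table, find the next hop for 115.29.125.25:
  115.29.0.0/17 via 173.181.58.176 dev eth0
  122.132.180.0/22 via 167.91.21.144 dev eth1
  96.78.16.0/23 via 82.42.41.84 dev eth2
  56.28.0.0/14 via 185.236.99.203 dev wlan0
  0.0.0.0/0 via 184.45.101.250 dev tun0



Longest prefix match for 115.29.125.25:
  /17 115.29.0.0: MATCH
  /22 122.132.180.0: no
  /23 96.78.16.0: no
  /14 56.28.0.0: no
  /0 0.0.0.0: MATCH
Selected: next-hop 173.181.58.176 via eth0 (matched /17)


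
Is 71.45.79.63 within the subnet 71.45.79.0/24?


Subnet network: 71.45.79.0
Test IP AND mask: 71.45.79.0
Yes, 71.45.79.63 is in 71.45.79.0/24


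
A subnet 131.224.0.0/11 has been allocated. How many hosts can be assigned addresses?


Host bits = 32 - 11 = 21
Total addresses = 2^21 = 2097152
Usable = total - 2 (network and broadcast)
Usable hosts: 2097150


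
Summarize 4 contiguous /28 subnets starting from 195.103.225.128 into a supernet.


Original prefix: /28
Number of subnets: 4 = 2^2
New prefix = 28 - 2 = 26
Supernet: 195.103.225.128/26


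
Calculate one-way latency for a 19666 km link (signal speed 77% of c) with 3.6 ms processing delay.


Speed = 0.77 * 3e5 km/s = 231000 km/s
Propagation delay = 19666 / 231000 = 0.0851 s = 85.1342 ms
Processing delay = 3.6 ms
Total one-way latency = 88.7342 ms


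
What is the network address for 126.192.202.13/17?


IP:   01111110.11000000.11001010.00001101
Mask: 11111111.11111111.10000000.00000000
AND operation:
Net:  01111110.11000000.10000000.00000000
Network: 126.192.128.0/17


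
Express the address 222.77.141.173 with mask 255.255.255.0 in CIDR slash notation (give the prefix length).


Binary: 11111111.11111111.11111111.00000000
Count leading 1s
Prefix: /24


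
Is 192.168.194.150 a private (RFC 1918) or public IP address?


RFC 1918 private ranges:
  10.0.0.0/8 (10.0.0.0 - 10.255.255.255)
  172.16.0.0/12 (172.16.0.0 - 172.31.255.255)
  192.168.0.0/16 (192.168.0.0 - 192.168.255.255)
Private (in 192.168.0.0/16)


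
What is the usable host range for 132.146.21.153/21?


Network: 132.146.16.0
Broadcast: 132.146.23.255
First usable = network + 1
Last usable = broadcast - 1
Range: 132.146.16.1 to 132.146.23.254


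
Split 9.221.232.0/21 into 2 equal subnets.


New prefix = 21 + 1 = 22
Each subnet has 1024 addresses
  9.221.232.0/22
  9.221.236.0/22
Subnets: 9.221.232.0/22, 9.221.236.0/22


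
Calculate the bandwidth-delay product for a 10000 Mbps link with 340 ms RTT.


BDP = bandwidth * RTT
= 10000 Mbps * 340 ms
= 10000 * 1e6 * 340 / 1000 bits
= 3400000000 bits
= 425000000 bytes
= 415039.0625 KB
BDP = 3400000000 bits (425000000 bytes)


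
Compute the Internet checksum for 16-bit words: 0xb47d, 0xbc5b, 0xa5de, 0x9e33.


Sum all words (with carry folding):
+ 0xb47d = 0xb47d
+ 0xbc5b = 0x70d9
+ 0xa5de = 0x16b8
+ 0x9e33 = 0xb4eb
One's complement: ~0xb4eb
Checksum = 0x4b14


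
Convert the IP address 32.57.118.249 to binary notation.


32 = 00100000
57 = 00111001
118 = 01110110
249 = 11111001
Binary: 00100000.00111001.01110110.11111001


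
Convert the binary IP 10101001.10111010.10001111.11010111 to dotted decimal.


10101001 = 169
10111010 = 186
10001111 = 143
11010111 = 215
IP: 169.186.143.215


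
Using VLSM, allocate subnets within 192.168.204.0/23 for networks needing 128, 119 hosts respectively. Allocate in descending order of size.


128 hosts -> /24 (254 usable): 192.168.204.0/24
119 hosts -> /25 (126 usable): 192.168.205.0/25
Allocation: 192.168.204.0/24 (128 hosts, 254 usable); 192.168.205.0/25 (119 hosts, 126 usable)


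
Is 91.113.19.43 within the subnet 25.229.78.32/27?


Subnet network: 25.229.78.32
Test IP AND mask: 91.113.19.32
No, 91.113.19.43 is not in 25.229.78.32/27


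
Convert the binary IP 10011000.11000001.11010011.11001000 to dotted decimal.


10011000 = 152
11000001 = 193
11010011 = 211
11001000 = 200
IP: 152.193.211.200


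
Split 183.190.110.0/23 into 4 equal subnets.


New prefix = 23 + 2 = 25
Each subnet has 128 addresses
  183.190.110.0/25
  183.190.110.128/25
  183.190.111.0/25
  183.190.111.128/25
Subnets: 183.190.110.0/25, 183.190.110.128/25, 183.190.111.0/25, 183.190.111.128/25


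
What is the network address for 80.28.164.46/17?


IP:   01010000.00011100.10100100.00101110
Mask: 11111111.11111111.10000000.00000000
AND operation:
Net:  01010000.00011100.10000000.00000000
Network: 80.28.128.0/17


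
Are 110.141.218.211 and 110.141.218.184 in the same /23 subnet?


Mask: 255.255.254.0
110.141.218.211 AND mask = 110.141.218.0
110.141.218.184 AND mask = 110.141.218.0
Yes, same subnet (110.141.218.0)


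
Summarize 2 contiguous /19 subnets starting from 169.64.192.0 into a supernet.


Original prefix: /19
Number of subnets: 2 = 2^1
New prefix = 19 - 1 = 18
Supernet: 169.64.192.0/18


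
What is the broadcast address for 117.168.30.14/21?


Network: 117.168.24.0/21
Host bits = 11
Set all host bits to 1:
Broadcast: 117.168.31.255


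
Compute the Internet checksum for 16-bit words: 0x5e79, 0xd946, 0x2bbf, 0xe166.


Sum all words (with carry folding):
+ 0x5e79 = 0x5e79
+ 0xd946 = 0x37c0
+ 0x2bbf = 0x637f
+ 0xe166 = 0x44e6
One's complement: ~0x44e6
Checksum = 0xbb19


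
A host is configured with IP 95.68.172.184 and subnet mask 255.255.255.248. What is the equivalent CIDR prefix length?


Binary: 11111111.11111111.11111111.11111000
Count leading 1s
Prefix: /29


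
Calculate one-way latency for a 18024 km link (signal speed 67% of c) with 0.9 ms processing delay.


Speed = 0.67 * 3e5 km/s = 201000 km/s
Propagation delay = 18024 / 201000 = 0.0897 s = 89.6716 ms
Processing delay = 0.9 ms
Total one-way latency = 90.5716 ms


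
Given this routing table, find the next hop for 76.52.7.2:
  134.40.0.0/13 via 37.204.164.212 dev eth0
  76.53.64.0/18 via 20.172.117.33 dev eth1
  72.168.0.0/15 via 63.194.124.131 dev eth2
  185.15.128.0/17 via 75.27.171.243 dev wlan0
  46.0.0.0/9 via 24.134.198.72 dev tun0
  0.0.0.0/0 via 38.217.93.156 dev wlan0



Longest prefix match for 76.52.7.2:
  /13 134.40.0.0: no
  /18 76.53.64.0: no
  /15 72.168.0.0: no
  /17 185.15.128.0: no
  /9 46.0.0.0: no
  /0 0.0.0.0: MATCH
Selected: next-hop 38.217.93.156 via wlan0 (matched /0)


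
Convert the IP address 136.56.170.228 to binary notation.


136 = 10001000
56 = 00111000
170 = 10101010
228 = 11100100
Binary: 10001000.00111000.10101010.11100100


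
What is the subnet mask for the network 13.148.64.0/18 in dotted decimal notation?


/18 means 18 network bits, 14 host bits
Binary: 11111111111111111100000000000000
Mask: 255.255.192.0


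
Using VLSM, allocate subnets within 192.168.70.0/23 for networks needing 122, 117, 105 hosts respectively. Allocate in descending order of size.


122 hosts -> /25 (126 usable): 192.168.70.0/25
117 hosts -> /25 (126 usable): 192.168.70.128/25
105 hosts -> /25 (126 usable): 192.168.71.0/25
Allocation: 192.168.70.0/25 (122 hosts, 126 usable); 192.168.70.128/25 (117 hosts, 126 usable); 192.168.71.0/25 (105 hosts, 126 usable)


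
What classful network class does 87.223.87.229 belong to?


First octet: 87
Binary: 01010111
0xxxxxxx -> Class A (1-126)
Class A, default mask 255.0.0.0 (/8)


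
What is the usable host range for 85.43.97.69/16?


Network: 85.43.0.0
Broadcast: 85.43.255.255
First usable = network + 1
Last usable = broadcast - 1
Range: 85.43.0.1 to 85.43.255.254


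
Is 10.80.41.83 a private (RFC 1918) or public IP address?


RFC 1918 private ranges:
  10.0.0.0/8 (10.0.0.0 - 10.255.255.255)
  172.16.0.0/12 (172.16.0.0 - 172.31.255.255)
  192.168.0.0/16 (192.168.0.0 - 192.168.255.255)
Private (in 10.0.0.0/8)


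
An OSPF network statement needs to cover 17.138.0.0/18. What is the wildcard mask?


Subnet mask: 255.255.192.0
Wildcard = 255.255.255.255 - subnet mask
255 - 255 = 0
255 - 255 = 0
255 - 192 = 63
255 - 0 = 255
Wildcard: 0.0.63.255


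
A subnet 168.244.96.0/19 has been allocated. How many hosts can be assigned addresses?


Host bits = 32 - 19 = 13
Total addresses = 2^13 = 8192
Usable = total - 2 (network and broadcast)
Usable hosts: 8190


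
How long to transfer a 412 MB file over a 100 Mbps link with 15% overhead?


Effective throughput = 100 * (1 - 15/100) = 85 Mbps
File size in Mb = 412 * 8 = 3296 Mb
Time = 3296 / 85
Time = 38.7765 seconds


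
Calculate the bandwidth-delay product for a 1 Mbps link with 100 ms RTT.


BDP = bandwidth * RTT
= 1 Mbps * 100 ms
= 1 * 1e6 * 100 / 1000 bits
= 100000 bits
= 12500 bytes
= 12.207 KB
BDP = 100000 bits (12500 bytes)


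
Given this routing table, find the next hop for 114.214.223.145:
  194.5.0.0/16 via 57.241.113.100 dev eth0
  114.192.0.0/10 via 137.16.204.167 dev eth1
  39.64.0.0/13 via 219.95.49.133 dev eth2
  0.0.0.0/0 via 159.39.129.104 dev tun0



Longest prefix match for 114.214.223.145:
  /16 194.5.0.0: no
  /10 114.192.0.0: MATCH
  /13 39.64.0.0: no
  /0 0.0.0.0: MATCH
Selected: next-hop 137.16.204.167 via eth1 (matched /10)


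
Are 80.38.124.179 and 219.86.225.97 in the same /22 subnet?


Mask: 255.255.252.0
80.38.124.179 AND mask = 80.38.124.0
219.86.225.97 AND mask = 219.86.224.0
No, different subnets (80.38.124.0 vs 219.86.224.0)


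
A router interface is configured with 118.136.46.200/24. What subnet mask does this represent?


/24 means 24 network bits, 8 host bits
Binary: 11111111111111111111111100000000
Mask: 255.255.255.0


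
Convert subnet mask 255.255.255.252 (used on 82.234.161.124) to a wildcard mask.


Subnet mask: 255.255.255.252
Wildcard = 255.255.255.255 - subnet mask
255 - 255 = 0
255 - 255 = 0
255 - 255 = 0
255 - 252 = 3
Wildcard: 0.0.0.3


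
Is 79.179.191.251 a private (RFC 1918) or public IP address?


RFC 1918 private ranges:
  10.0.0.0/8 (10.0.0.0 - 10.255.255.255)
  172.16.0.0/12 (172.16.0.0 - 172.31.255.255)
  192.168.0.0/16 (192.168.0.0 - 192.168.255.255)
Public (not in any RFC 1918 range)


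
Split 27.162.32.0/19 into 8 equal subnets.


New prefix = 19 + 3 = 22
Each subnet has 1024 addresses
  27.162.32.0/22
  27.162.36.0/22
  27.162.40.0/22
  27.162.44.0/22
  27.162.48.0/22
  27.162.52.0/22
  27.162.56.0/22
  27.162.60.0/22
Subnets: 27.162.32.0/22, 27.162.36.0/22, 27.162.40.0/22, 27.162.44.0/22, 27.162.48.0/22, 27.162.52.0/22, 27.162.56.0/22, 27.162.60.0/22


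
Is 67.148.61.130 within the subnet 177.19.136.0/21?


Subnet network: 177.19.136.0
Test IP AND mask: 67.148.56.0
No, 67.148.61.130 is not in 177.19.136.0/21


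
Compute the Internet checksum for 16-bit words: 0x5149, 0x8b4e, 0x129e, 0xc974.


Sum all words (with carry folding):
+ 0x5149 = 0x5149
+ 0x8b4e = 0xdc97
+ 0x129e = 0xef35
+ 0xc974 = 0xb8aa
One's complement: ~0xb8aa
Checksum = 0x4755


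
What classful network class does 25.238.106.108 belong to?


First octet: 25
Binary: 00011001
0xxxxxxx -> Class A (1-126)
Class A, default mask 255.0.0.0 (/8)


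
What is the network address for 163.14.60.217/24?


IP:   10100011.00001110.00111100.11011001
Mask: 11111111.11111111.11111111.00000000
AND operation:
Net:  10100011.00001110.00111100.00000000
Network: 163.14.60.0/24


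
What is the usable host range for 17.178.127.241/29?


Network: 17.178.127.240
Broadcast: 17.178.127.247
First usable = network + 1
Last usable = broadcast - 1
Range: 17.178.127.241 to 17.178.127.246


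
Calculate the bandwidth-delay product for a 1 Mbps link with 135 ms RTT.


BDP = bandwidth * RTT
= 1 Mbps * 135 ms
= 1 * 1e6 * 135 / 1000 bits
= 135000 bits
= 16875 bytes
= 16.4795 KB
BDP = 135000 bits (16875 bytes)


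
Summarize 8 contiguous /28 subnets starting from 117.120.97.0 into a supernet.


Original prefix: /28
Number of subnets: 8 = 2^3
New prefix = 28 - 3 = 25
Supernet: 117.120.97.0/25


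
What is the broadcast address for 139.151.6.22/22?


Network: 139.151.4.0/22
Host bits = 10
Set all host bits to 1:
Broadcast: 139.151.7.255


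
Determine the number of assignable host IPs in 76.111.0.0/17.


Host bits = 32 - 17 = 15
Total addresses = 2^15 = 32768
Usable = total - 2 (network and broadcast)
Usable hosts: 32766


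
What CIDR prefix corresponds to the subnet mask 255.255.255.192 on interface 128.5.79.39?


Binary: 11111111.11111111.11111111.11000000
Count leading 1s
Prefix: /26


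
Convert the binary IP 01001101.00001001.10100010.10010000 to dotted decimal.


01001101 = 77
00001001 = 9
10100010 = 162
10010000 = 144
IP: 77.9.162.144


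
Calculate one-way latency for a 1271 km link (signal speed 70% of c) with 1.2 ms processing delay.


Speed = 0.7 * 3e5 km/s = 210000 km/s
Propagation delay = 1271 / 210000 = 0.0061 s = 6.0524 ms
Processing delay = 1.2 ms
Total one-way latency = 7.2524 ms


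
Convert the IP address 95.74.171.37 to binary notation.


95 = 01011111
74 = 01001010
171 = 10101011
37 = 00100101
Binary: 01011111.01001010.10101011.00100101


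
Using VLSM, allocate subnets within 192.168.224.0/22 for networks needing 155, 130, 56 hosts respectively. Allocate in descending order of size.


155 hosts -> /24 (254 usable): 192.168.224.0/24
130 hosts -> /24 (254 usable): 192.168.225.0/24
56 hosts -> /26 (62 usable): 192.168.226.0/26
Allocation: 192.168.224.0/24 (155 hosts, 254 usable); 192.168.225.0/24 (130 hosts, 254 usable); 192.168.226.0/26 (56 hosts, 62 usable)


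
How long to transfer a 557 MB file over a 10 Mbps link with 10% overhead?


Effective throughput = 10 * (1 - 10/100) = 9 Mbps
File size in Mb = 557 * 8 = 4456 Mb
Time = 4456 / 9
Time = 495.1111 seconds


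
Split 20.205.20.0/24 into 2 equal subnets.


New prefix = 24 + 1 = 25
Each subnet has 128 addresses
  20.205.20.0/25
  20.205.20.128/25
Subnets: 20.205.20.0/25, 20.205.20.128/25


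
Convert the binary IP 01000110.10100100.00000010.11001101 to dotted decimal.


01000110 = 70
10100100 = 164
00000010 = 2
11001101 = 205
IP: 70.164.2.205


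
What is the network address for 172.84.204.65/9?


IP:   10101100.01010100.11001100.01000001
Mask: 11111111.10000000.00000000.00000000
AND operation:
Net:  10101100.00000000.00000000.00000000
Network: 172.0.0.0/9


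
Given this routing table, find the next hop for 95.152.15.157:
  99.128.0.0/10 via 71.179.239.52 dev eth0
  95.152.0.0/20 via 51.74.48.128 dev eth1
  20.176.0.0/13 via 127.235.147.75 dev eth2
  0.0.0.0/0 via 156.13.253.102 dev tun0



Longest prefix match for 95.152.15.157:
  /10 99.128.0.0: no
  /20 95.152.0.0: MATCH
  /13 20.176.0.0: no
  /0 0.0.0.0: MATCH
Selected: next-hop 51.74.48.128 via eth1 (matched /20)


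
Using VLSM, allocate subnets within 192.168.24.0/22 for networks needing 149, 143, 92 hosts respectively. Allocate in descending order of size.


149 hosts -> /24 (254 usable): 192.168.24.0/24
143 hosts -> /24 (254 usable): 192.168.25.0/24
92 hosts -> /25 (126 usable): 192.168.26.0/25
Allocation: 192.168.24.0/24 (149 hosts, 254 usable); 192.168.25.0/24 (143 hosts, 254 usable); 192.168.26.0/25 (92 hosts, 126 usable)


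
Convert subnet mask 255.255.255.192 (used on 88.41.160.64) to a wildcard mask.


Subnet mask: 255.255.255.192
Wildcard = 255.255.255.255 - subnet mask
255 - 255 = 0
255 - 255 = 0
255 - 255 = 0
255 - 192 = 63
Wildcard: 0.0.0.63


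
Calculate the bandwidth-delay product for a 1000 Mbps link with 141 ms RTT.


BDP = bandwidth * RTT
= 1000 Mbps * 141 ms
= 1000 * 1e6 * 141 / 1000 bits
= 141000000 bits
= 17625000 bytes
= 17211.9141 KB
BDP = 141000000 bits (17625000 bytes)


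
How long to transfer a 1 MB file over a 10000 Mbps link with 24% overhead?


Effective throughput = 10000 * (1 - 24/100) = 7600 Mbps
File size in Mb = 1 * 8 = 8 Mb
Time = 8 / 7600
Time = 0.0011 seconds


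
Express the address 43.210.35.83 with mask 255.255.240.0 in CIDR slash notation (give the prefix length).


Binary: 11111111.11111111.11110000.00000000
Count leading 1s
Prefix: /20


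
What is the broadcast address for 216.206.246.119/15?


Network: 216.206.0.0/15
Host bits = 17
Set all host bits to 1:
Broadcast: 216.207.255.255


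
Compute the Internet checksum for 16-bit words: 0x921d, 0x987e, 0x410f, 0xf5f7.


Sum all words (with carry folding):
+ 0x921d = 0x921d
+ 0x987e = 0x2a9c
+ 0x410f = 0x6bab
+ 0xf5f7 = 0x61a3
One's complement: ~0x61a3
Checksum = 0x9e5c


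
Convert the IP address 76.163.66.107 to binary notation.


76 = 01001100
163 = 10100011
66 = 01000010
107 = 01101011
Binary: 01001100.10100011.01000010.01101011


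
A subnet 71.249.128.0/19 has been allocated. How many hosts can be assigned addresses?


Host bits = 32 - 19 = 13
Total addresses = 2^13 = 8192
Usable = total - 2 (network and broadcast)
Usable hosts: 8190


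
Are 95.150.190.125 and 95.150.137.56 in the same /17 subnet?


Mask: 255.255.128.0
95.150.190.125 AND mask = 95.150.128.0
95.150.137.56 AND mask = 95.150.128.0
Yes, same subnet (95.150.128.0)


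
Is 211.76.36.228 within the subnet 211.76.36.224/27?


Subnet network: 211.76.36.224
Test IP AND mask: 211.76.36.224
Yes, 211.76.36.228 is in 211.76.36.224/27


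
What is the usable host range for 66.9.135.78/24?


Network: 66.9.135.0
Broadcast: 66.9.135.255
First usable = network + 1
Last usable = broadcast - 1
Range: 66.9.135.1 to 66.9.135.254


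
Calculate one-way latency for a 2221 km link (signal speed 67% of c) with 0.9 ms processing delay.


Speed = 0.67 * 3e5 km/s = 201000 km/s
Propagation delay = 2221 / 201000 = 0.011 s = 11.0498 ms
Processing delay = 0.9 ms
Total one-way latency = 11.9498 ms


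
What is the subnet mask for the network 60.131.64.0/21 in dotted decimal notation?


/21 means 21 network bits, 11 host bits
Binary: 11111111111111111111100000000000
Mask: 255.255.248.0


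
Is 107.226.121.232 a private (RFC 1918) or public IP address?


RFC 1918 private ranges:
  10.0.0.0/8 (10.0.0.0 - 10.255.255.255)
  172.16.0.0/12 (172.16.0.0 - 172.31.255.255)
  192.168.0.0/16 (192.168.0.0 - 192.168.255.255)
Public (not in any RFC 1918 range)


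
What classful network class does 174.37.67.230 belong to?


First octet: 174
Binary: 10101110
10xxxxxx -> Class B (128-191)
Class B, default mask 255.255.0.0 (/16)


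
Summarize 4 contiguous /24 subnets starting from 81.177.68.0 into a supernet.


Original prefix: /24
Number of subnets: 4 = 2^2
New prefix = 24 - 2 = 22
Supernet: 81.177.68.0/22


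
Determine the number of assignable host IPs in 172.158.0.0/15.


Host bits = 32 - 15 = 17
Total addresses = 2^17 = 131072
Usable = total - 2 (network and broadcast)
Usable hosts: 131070


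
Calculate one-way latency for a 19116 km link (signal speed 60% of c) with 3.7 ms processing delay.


Speed = 0.6 * 3e5 km/s = 180000 km/s
Propagation delay = 19116 / 180000 = 0.1062 s = 106.2 ms
Processing delay = 3.7 ms
Total one-way latency = 109.9 ms


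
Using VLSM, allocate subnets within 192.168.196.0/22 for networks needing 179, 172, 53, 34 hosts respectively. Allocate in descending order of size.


179 hosts -> /24 (254 usable): 192.168.196.0/24
172 hosts -> /24 (254 usable): 192.168.197.0/24
53 hosts -> /26 (62 usable): 192.168.198.0/26
34 hosts -> /26 (62 usable): 192.168.198.64/26
Allocation: 192.168.196.0/24 (179 hosts, 254 usable); 192.168.197.0/24 (172 hosts, 254 usable); 192.168.198.0/26 (53 hosts, 62 usable); 192.168.198.64/26 (34 hosts, 62 usable)


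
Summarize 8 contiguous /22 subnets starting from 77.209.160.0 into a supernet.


Original prefix: /22
Number of subnets: 8 = 2^3
New prefix = 22 - 3 = 19
Supernet: 77.209.160.0/19


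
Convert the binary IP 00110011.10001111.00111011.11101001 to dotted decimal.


00110011 = 51
10001111 = 143
00111011 = 59
11101001 = 233
IP: 51.143.59.233


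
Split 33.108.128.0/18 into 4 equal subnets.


New prefix = 18 + 2 = 20
Each subnet has 4096 addresses
  33.108.128.0/20
  33.108.144.0/20
  33.108.160.0/20
  33.108.176.0/20
Subnets: 33.108.128.0/20, 33.108.144.0/20, 33.108.160.0/20, 33.108.176.0/20


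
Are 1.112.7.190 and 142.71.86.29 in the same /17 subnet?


Mask: 255.255.128.0
1.112.7.190 AND mask = 1.112.0.0
142.71.86.29 AND mask = 142.71.0.0
No, different subnets (1.112.0.0 vs 142.71.0.0)


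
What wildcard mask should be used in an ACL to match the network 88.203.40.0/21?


Subnet mask: 255.255.248.0
Wildcard = 255.255.255.255 - subnet mask
255 - 255 = 0
255 - 255 = 0
255 - 248 = 7
255 - 0 = 255
Wildcard: 0.0.7.255


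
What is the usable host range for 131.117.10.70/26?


Network: 131.117.10.64
Broadcast: 131.117.10.127
First usable = network + 1
Last usable = broadcast - 1
Range: 131.117.10.65 to 131.117.10.126


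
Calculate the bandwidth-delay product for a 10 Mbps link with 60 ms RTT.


BDP = bandwidth * RTT
= 10 Mbps * 60 ms
= 10 * 1e6 * 60 / 1000 bits
= 600000 bits
= 75000 bytes
= 73.2422 KB
BDP = 600000 bits (75000 bytes)


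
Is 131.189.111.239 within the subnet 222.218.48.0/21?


Subnet network: 222.218.48.0
Test IP AND mask: 131.189.104.0
No, 131.189.111.239 is not in 222.218.48.0/21


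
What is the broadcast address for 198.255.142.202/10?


Network: 198.192.0.0/10
Host bits = 22
Set all host bits to 1:
Broadcast: 198.255.255.255


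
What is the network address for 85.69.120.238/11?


IP:   01010101.01000101.01111000.11101110
Mask: 11111111.11100000.00000000.00000000
AND operation:
Net:  01010101.01000000.00000000.00000000
Network: 85.64.0.0/11


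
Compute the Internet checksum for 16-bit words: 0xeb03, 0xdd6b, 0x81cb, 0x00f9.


Sum all words (with carry folding):
+ 0xeb03 = 0xeb03
+ 0xdd6b = 0xc86f
+ 0x81cb = 0x4a3b
+ 0x00f9 = 0x4b34
One's complement: ~0x4b34
Checksum = 0xb4cb


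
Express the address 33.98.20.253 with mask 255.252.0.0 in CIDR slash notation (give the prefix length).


Binary: 11111111.11111100.00000000.00000000
Count leading 1s
Prefix: /14


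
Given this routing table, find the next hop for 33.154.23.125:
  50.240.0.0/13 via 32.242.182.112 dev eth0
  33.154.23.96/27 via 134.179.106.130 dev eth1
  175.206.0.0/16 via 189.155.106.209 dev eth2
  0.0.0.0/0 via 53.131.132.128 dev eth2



Longest prefix match for 33.154.23.125:
  /13 50.240.0.0: no
  /27 33.154.23.96: MATCH
  /16 175.206.0.0: no
  /0 0.0.0.0: MATCH
Selected: next-hop 134.179.106.130 via eth1 (matched /27)


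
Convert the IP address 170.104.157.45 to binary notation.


170 = 10101010
104 = 01101000
157 = 10011101
45 = 00101101
Binary: 10101010.01101000.10011101.00101101


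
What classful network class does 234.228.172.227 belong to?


First octet: 234
Binary: 11101010
1110xxxx -> Class D (224-239)
Class D (multicast), default mask N/A


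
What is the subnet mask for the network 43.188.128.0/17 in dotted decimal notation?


/17 means 17 network bits, 15 host bits
Binary: 11111111111111111000000000000000
Mask: 255.255.128.0


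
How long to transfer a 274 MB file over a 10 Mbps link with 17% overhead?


Effective throughput = 10 * (1 - 17/100) = 8.3 Mbps
File size in Mb = 274 * 8 = 2192 Mb
Time = 2192 / 8.3
Time = 264.0964 seconds


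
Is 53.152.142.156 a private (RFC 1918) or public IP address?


RFC 1918 private ranges:
  10.0.0.0/8 (10.0.0.0 - 10.255.255.255)
  172.16.0.0/12 (172.16.0.0 - 172.31.255.255)
  192.168.0.0/16 (192.168.0.0 - 192.168.255.255)
Public (not in any RFC 1918 range)


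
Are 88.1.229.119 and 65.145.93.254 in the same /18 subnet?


Mask: 255.255.192.0
88.1.229.119 AND mask = 88.1.192.0
65.145.93.254 AND mask = 65.145.64.0
No, different subnets (88.1.192.0 vs 65.145.64.0)


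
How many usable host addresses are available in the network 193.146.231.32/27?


Host bits = 32 - 27 = 5
Total addresses = 2^5 = 32
Usable = total - 2 (network and broadcast)
Usable hosts: 30


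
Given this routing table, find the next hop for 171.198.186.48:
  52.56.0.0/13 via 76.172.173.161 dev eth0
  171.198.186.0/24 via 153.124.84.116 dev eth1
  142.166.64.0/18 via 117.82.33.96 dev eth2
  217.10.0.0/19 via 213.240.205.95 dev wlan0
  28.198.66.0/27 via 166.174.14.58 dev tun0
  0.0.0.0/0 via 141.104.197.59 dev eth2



Longest prefix match for 171.198.186.48:
  /13 52.56.0.0: no
  /24 171.198.186.0: MATCH
  /18 142.166.64.0: no
  /19 217.10.0.0: no
  /27 28.198.66.0: no
  /0 0.0.0.0: MATCH
Selected: next-hop 153.124.84.116 via eth1 (matched /24)


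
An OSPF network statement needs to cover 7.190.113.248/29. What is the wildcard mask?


Subnet mask: 255.255.255.248
Wildcard = 255.255.255.255 - subnet mask
255 - 255 = 0
255 - 255 = 0
255 - 255 = 0
255 - 248 = 7
Wildcard: 0.0.0.7


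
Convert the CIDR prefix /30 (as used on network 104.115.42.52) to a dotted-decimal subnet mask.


/30 means 30 network bits, 2 host bits
Binary: 11111111111111111111111111111100
Mask: 255.255.255.252
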